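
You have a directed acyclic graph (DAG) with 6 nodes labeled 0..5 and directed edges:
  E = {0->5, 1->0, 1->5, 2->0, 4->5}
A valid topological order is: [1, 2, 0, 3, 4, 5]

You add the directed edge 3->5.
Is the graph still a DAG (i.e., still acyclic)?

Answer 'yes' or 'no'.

Answer: yes

Derivation:
Given toposort: [1, 2, 0, 3, 4, 5]
Position of 3: index 3; position of 5: index 5
New edge 3->5: forward
Forward edge: respects the existing order. Still a DAG, same toposort still valid.
Still a DAG? yes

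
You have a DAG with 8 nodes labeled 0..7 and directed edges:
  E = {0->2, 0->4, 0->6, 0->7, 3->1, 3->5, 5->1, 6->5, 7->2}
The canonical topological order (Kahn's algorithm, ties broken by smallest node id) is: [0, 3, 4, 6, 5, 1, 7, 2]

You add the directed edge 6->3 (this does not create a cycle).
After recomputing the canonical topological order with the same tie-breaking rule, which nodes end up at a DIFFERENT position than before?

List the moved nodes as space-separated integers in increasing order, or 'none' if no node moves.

Old toposort: [0, 3, 4, 6, 5, 1, 7, 2]
Added edge 6->3
Recompute Kahn (smallest-id tiebreak):
  initial in-degrees: [0, 2, 2, 1, 1, 2, 1, 1]
  ready (indeg=0): [0]
  pop 0: indeg[2]->1; indeg[4]->0; indeg[6]->0; indeg[7]->0 | ready=[4, 6, 7] | order so far=[0]
  pop 4: no out-edges | ready=[6, 7] | order so far=[0, 4]
  pop 6: indeg[3]->0; indeg[5]->1 | ready=[3, 7] | order so far=[0, 4, 6]
  pop 3: indeg[1]->1; indeg[5]->0 | ready=[5, 7] | order so far=[0, 4, 6, 3]
  pop 5: indeg[1]->0 | ready=[1, 7] | order so far=[0, 4, 6, 3, 5]
  pop 1: no out-edges | ready=[7] | order so far=[0, 4, 6, 3, 5, 1]
  pop 7: indeg[2]->0 | ready=[2] | order so far=[0, 4, 6, 3, 5, 1, 7]
  pop 2: no out-edges | ready=[] | order so far=[0, 4, 6, 3, 5, 1, 7, 2]
New canonical toposort: [0, 4, 6, 3, 5, 1, 7, 2]
Compare positions:
  Node 0: index 0 -> 0 (same)
  Node 1: index 5 -> 5 (same)
  Node 2: index 7 -> 7 (same)
  Node 3: index 1 -> 3 (moved)
  Node 4: index 2 -> 1 (moved)
  Node 5: index 4 -> 4 (same)
  Node 6: index 3 -> 2 (moved)
  Node 7: index 6 -> 6 (same)
Nodes that changed position: 3 4 6

Answer: 3 4 6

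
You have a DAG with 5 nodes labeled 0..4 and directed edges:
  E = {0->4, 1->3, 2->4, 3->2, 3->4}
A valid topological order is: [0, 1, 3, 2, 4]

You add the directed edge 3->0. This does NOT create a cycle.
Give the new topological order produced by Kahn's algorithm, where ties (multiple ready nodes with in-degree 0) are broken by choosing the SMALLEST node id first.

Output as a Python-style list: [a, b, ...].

Answer: [1, 3, 0, 2, 4]

Derivation:
Old toposort: [0, 1, 3, 2, 4]
Added edge: 3->0
Position of 3 (2) > position of 0 (0). Must reorder: 3 must now come before 0.
Run Kahn's algorithm (break ties by smallest node id):
  initial in-degrees: [1, 0, 1, 1, 3]
  ready (indeg=0): [1]
  pop 1: indeg[3]->0 | ready=[3] | order so far=[1]
  pop 3: indeg[0]->0; indeg[2]->0; indeg[4]->2 | ready=[0, 2] | order so far=[1, 3]
  pop 0: indeg[4]->1 | ready=[2] | order so far=[1, 3, 0]
  pop 2: indeg[4]->0 | ready=[4] | order so far=[1, 3, 0, 2]
  pop 4: no out-edges | ready=[] | order so far=[1, 3, 0, 2, 4]
  Result: [1, 3, 0, 2, 4]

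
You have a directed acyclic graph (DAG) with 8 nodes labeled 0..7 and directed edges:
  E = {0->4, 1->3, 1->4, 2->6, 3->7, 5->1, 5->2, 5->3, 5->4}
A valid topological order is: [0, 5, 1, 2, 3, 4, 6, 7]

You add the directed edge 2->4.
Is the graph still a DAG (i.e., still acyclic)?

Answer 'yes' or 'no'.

Answer: yes

Derivation:
Given toposort: [0, 5, 1, 2, 3, 4, 6, 7]
Position of 2: index 3; position of 4: index 5
New edge 2->4: forward
Forward edge: respects the existing order. Still a DAG, same toposort still valid.
Still a DAG? yes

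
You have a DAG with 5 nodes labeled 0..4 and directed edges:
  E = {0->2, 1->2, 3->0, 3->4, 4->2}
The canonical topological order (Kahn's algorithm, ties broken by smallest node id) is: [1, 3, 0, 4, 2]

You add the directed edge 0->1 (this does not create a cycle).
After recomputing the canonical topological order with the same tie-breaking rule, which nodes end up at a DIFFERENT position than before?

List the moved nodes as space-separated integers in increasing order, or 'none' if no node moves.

Old toposort: [1, 3, 0, 4, 2]
Added edge 0->1
Recompute Kahn (smallest-id tiebreak):
  initial in-degrees: [1, 1, 3, 0, 1]
  ready (indeg=0): [3]
  pop 3: indeg[0]->0; indeg[4]->0 | ready=[0, 4] | order so far=[3]
  pop 0: indeg[1]->0; indeg[2]->2 | ready=[1, 4] | order so far=[3, 0]
  pop 1: indeg[2]->1 | ready=[4] | order so far=[3, 0, 1]
  pop 4: indeg[2]->0 | ready=[2] | order so far=[3, 0, 1, 4]
  pop 2: no out-edges | ready=[] | order so far=[3, 0, 1, 4, 2]
New canonical toposort: [3, 0, 1, 4, 2]
Compare positions:
  Node 0: index 2 -> 1 (moved)
  Node 1: index 0 -> 2 (moved)
  Node 2: index 4 -> 4 (same)
  Node 3: index 1 -> 0 (moved)
  Node 4: index 3 -> 3 (same)
Nodes that changed position: 0 1 3

Answer: 0 1 3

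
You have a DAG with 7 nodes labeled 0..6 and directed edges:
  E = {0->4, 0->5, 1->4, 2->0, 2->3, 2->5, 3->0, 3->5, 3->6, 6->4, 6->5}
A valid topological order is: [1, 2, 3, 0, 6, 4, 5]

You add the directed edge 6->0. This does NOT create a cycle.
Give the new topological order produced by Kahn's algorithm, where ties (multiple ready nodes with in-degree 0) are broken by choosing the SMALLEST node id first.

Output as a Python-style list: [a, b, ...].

Answer: [1, 2, 3, 6, 0, 4, 5]

Derivation:
Old toposort: [1, 2, 3, 0, 6, 4, 5]
Added edge: 6->0
Position of 6 (4) > position of 0 (3). Must reorder: 6 must now come before 0.
Run Kahn's algorithm (break ties by smallest node id):
  initial in-degrees: [3, 0, 0, 1, 3, 4, 1]
  ready (indeg=0): [1, 2]
  pop 1: indeg[4]->2 | ready=[2] | order so far=[1]
  pop 2: indeg[0]->2; indeg[3]->0; indeg[5]->3 | ready=[3] | order so far=[1, 2]
  pop 3: indeg[0]->1; indeg[5]->2; indeg[6]->0 | ready=[6] | order so far=[1, 2, 3]
  pop 6: indeg[0]->0; indeg[4]->1; indeg[5]->1 | ready=[0] | order so far=[1, 2, 3, 6]
  pop 0: indeg[4]->0; indeg[5]->0 | ready=[4, 5] | order so far=[1, 2, 3, 6, 0]
  pop 4: no out-edges | ready=[5] | order so far=[1, 2, 3, 6, 0, 4]
  pop 5: no out-edges | ready=[] | order so far=[1, 2, 3, 6, 0, 4, 5]
  Result: [1, 2, 3, 6, 0, 4, 5]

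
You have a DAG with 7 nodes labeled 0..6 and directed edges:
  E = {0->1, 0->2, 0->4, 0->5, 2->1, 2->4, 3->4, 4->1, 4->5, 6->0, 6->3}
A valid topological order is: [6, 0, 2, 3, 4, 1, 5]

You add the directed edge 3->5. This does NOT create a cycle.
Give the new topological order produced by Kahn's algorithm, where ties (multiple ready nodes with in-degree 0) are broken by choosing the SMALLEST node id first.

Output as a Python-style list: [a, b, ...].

Answer: [6, 0, 2, 3, 4, 1, 5]

Derivation:
Old toposort: [6, 0, 2, 3, 4, 1, 5]
Added edge: 3->5
Position of 3 (3) < position of 5 (6). Old order still valid.
Run Kahn's algorithm (break ties by smallest node id):
  initial in-degrees: [1, 3, 1, 1, 3, 3, 0]
  ready (indeg=0): [6]
  pop 6: indeg[0]->0; indeg[3]->0 | ready=[0, 3] | order so far=[6]
  pop 0: indeg[1]->2; indeg[2]->0; indeg[4]->2; indeg[5]->2 | ready=[2, 3] | order so far=[6, 0]
  pop 2: indeg[1]->1; indeg[4]->1 | ready=[3] | order so far=[6, 0, 2]
  pop 3: indeg[4]->0; indeg[5]->1 | ready=[4] | order so far=[6, 0, 2, 3]
  pop 4: indeg[1]->0; indeg[5]->0 | ready=[1, 5] | order so far=[6, 0, 2, 3, 4]
  pop 1: no out-edges | ready=[5] | order so far=[6, 0, 2, 3, 4, 1]
  pop 5: no out-edges | ready=[] | order so far=[6, 0, 2, 3, 4, 1, 5]
  Result: [6, 0, 2, 3, 4, 1, 5]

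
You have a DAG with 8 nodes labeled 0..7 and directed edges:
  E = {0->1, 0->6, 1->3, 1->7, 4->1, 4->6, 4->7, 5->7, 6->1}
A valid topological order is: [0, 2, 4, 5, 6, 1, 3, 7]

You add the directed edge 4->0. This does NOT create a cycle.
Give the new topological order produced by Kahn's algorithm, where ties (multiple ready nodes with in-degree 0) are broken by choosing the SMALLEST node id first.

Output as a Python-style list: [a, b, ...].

Answer: [2, 4, 0, 5, 6, 1, 3, 7]

Derivation:
Old toposort: [0, 2, 4, 5, 6, 1, 3, 7]
Added edge: 4->0
Position of 4 (2) > position of 0 (0). Must reorder: 4 must now come before 0.
Run Kahn's algorithm (break ties by smallest node id):
  initial in-degrees: [1, 3, 0, 1, 0, 0, 2, 3]
  ready (indeg=0): [2, 4, 5]
  pop 2: no out-edges | ready=[4, 5] | order so far=[2]
  pop 4: indeg[0]->0; indeg[1]->2; indeg[6]->1; indeg[7]->2 | ready=[0, 5] | order so far=[2, 4]
  pop 0: indeg[1]->1; indeg[6]->0 | ready=[5, 6] | order so far=[2, 4, 0]
  pop 5: indeg[7]->1 | ready=[6] | order so far=[2, 4, 0, 5]
  pop 6: indeg[1]->0 | ready=[1] | order so far=[2, 4, 0, 5, 6]
  pop 1: indeg[3]->0; indeg[7]->0 | ready=[3, 7] | order so far=[2, 4, 0, 5, 6, 1]
  pop 3: no out-edges | ready=[7] | order so far=[2, 4, 0, 5, 6, 1, 3]
  pop 7: no out-edges | ready=[] | order so far=[2, 4, 0, 5, 6, 1, 3, 7]
  Result: [2, 4, 0, 5, 6, 1, 3, 7]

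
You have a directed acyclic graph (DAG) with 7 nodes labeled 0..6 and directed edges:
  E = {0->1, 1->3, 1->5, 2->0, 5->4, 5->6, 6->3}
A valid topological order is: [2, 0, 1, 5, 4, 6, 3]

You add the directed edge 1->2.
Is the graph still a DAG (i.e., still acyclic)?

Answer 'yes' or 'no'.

Answer: no

Derivation:
Given toposort: [2, 0, 1, 5, 4, 6, 3]
Position of 1: index 2; position of 2: index 0
New edge 1->2: backward (u after v in old order)
Backward edge: old toposort is now invalid. Check if this creates a cycle.
Does 2 already reach 1? Reachable from 2: [0, 1, 2, 3, 4, 5, 6]. YES -> cycle!
Still a DAG? no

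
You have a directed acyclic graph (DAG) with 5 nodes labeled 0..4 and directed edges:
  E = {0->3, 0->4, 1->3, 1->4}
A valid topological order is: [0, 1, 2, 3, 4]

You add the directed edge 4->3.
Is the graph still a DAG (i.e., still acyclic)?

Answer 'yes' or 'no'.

Answer: yes

Derivation:
Given toposort: [0, 1, 2, 3, 4]
Position of 4: index 4; position of 3: index 3
New edge 4->3: backward (u after v in old order)
Backward edge: old toposort is now invalid. Check if this creates a cycle.
Does 3 already reach 4? Reachable from 3: [3]. NO -> still a DAG (reorder needed).
Still a DAG? yes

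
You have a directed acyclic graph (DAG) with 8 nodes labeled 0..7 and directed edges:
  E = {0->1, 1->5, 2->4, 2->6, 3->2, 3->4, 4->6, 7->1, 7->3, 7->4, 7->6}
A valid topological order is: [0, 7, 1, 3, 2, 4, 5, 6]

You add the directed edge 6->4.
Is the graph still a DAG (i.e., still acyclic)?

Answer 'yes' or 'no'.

Answer: no

Derivation:
Given toposort: [0, 7, 1, 3, 2, 4, 5, 6]
Position of 6: index 7; position of 4: index 5
New edge 6->4: backward (u after v in old order)
Backward edge: old toposort is now invalid. Check if this creates a cycle.
Does 4 already reach 6? Reachable from 4: [4, 6]. YES -> cycle!
Still a DAG? no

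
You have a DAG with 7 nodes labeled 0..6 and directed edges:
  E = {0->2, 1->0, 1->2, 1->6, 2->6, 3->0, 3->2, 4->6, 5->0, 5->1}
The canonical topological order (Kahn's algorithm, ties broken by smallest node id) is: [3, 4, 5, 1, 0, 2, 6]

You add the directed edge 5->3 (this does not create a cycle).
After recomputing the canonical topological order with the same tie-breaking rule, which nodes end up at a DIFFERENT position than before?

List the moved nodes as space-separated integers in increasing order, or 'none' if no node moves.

Answer: 1 3 4 5

Derivation:
Old toposort: [3, 4, 5, 1, 0, 2, 6]
Added edge 5->3
Recompute Kahn (smallest-id tiebreak):
  initial in-degrees: [3, 1, 3, 1, 0, 0, 3]
  ready (indeg=0): [4, 5]
  pop 4: indeg[6]->2 | ready=[5] | order so far=[4]
  pop 5: indeg[0]->2; indeg[1]->0; indeg[3]->0 | ready=[1, 3] | order so far=[4, 5]
  pop 1: indeg[0]->1; indeg[2]->2; indeg[6]->1 | ready=[3] | order so far=[4, 5, 1]
  pop 3: indeg[0]->0; indeg[2]->1 | ready=[0] | order so far=[4, 5, 1, 3]
  pop 0: indeg[2]->0 | ready=[2] | order so far=[4, 5, 1, 3, 0]
  pop 2: indeg[6]->0 | ready=[6] | order so far=[4, 5, 1, 3, 0, 2]
  pop 6: no out-edges | ready=[] | order so far=[4, 5, 1, 3, 0, 2, 6]
New canonical toposort: [4, 5, 1, 3, 0, 2, 6]
Compare positions:
  Node 0: index 4 -> 4 (same)
  Node 1: index 3 -> 2 (moved)
  Node 2: index 5 -> 5 (same)
  Node 3: index 0 -> 3 (moved)
  Node 4: index 1 -> 0 (moved)
  Node 5: index 2 -> 1 (moved)
  Node 6: index 6 -> 6 (same)
Nodes that changed position: 1 3 4 5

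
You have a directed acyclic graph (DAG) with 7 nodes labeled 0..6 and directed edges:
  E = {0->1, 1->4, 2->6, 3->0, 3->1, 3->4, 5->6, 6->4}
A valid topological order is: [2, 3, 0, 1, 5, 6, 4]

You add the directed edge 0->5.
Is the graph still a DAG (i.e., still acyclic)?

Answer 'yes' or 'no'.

Given toposort: [2, 3, 0, 1, 5, 6, 4]
Position of 0: index 2; position of 5: index 4
New edge 0->5: forward
Forward edge: respects the existing order. Still a DAG, same toposort still valid.
Still a DAG? yes

Answer: yes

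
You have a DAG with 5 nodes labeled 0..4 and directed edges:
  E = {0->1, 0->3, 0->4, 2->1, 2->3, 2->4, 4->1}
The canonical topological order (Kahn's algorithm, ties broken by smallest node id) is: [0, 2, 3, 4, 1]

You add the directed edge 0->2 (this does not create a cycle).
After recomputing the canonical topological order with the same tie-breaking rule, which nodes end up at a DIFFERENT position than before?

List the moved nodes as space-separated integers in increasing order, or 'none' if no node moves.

Answer: none

Derivation:
Old toposort: [0, 2, 3, 4, 1]
Added edge 0->2
Recompute Kahn (smallest-id tiebreak):
  initial in-degrees: [0, 3, 1, 2, 2]
  ready (indeg=0): [0]
  pop 0: indeg[1]->2; indeg[2]->0; indeg[3]->1; indeg[4]->1 | ready=[2] | order so far=[0]
  pop 2: indeg[1]->1; indeg[3]->0; indeg[4]->0 | ready=[3, 4] | order so far=[0, 2]
  pop 3: no out-edges | ready=[4] | order so far=[0, 2, 3]
  pop 4: indeg[1]->0 | ready=[1] | order so far=[0, 2, 3, 4]
  pop 1: no out-edges | ready=[] | order so far=[0, 2, 3, 4, 1]
New canonical toposort: [0, 2, 3, 4, 1]
Compare positions:
  Node 0: index 0 -> 0 (same)
  Node 1: index 4 -> 4 (same)
  Node 2: index 1 -> 1 (same)
  Node 3: index 2 -> 2 (same)
  Node 4: index 3 -> 3 (same)
Nodes that changed position: none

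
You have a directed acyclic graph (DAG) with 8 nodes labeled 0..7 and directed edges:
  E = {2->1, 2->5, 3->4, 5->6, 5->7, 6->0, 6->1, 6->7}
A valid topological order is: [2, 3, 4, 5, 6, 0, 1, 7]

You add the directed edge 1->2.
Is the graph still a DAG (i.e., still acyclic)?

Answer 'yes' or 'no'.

Given toposort: [2, 3, 4, 5, 6, 0, 1, 7]
Position of 1: index 6; position of 2: index 0
New edge 1->2: backward (u after v in old order)
Backward edge: old toposort is now invalid. Check if this creates a cycle.
Does 2 already reach 1? Reachable from 2: [0, 1, 2, 5, 6, 7]. YES -> cycle!
Still a DAG? no

Answer: no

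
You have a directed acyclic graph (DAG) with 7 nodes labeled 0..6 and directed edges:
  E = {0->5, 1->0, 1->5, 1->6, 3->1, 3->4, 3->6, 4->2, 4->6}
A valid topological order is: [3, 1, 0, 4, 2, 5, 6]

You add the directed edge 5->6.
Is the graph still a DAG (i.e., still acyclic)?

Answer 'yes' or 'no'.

Given toposort: [3, 1, 0, 4, 2, 5, 6]
Position of 5: index 5; position of 6: index 6
New edge 5->6: forward
Forward edge: respects the existing order. Still a DAG, same toposort still valid.
Still a DAG? yes

Answer: yes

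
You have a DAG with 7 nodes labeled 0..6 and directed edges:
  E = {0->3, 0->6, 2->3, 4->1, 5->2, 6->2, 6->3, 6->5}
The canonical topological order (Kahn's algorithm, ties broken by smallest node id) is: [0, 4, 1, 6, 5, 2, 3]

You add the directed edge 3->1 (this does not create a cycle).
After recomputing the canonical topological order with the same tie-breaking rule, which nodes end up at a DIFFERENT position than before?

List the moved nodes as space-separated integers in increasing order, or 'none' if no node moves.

Answer: 1 2 3 5 6

Derivation:
Old toposort: [0, 4, 1, 6, 5, 2, 3]
Added edge 3->1
Recompute Kahn (smallest-id tiebreak):
  initial in-degrees: [0, 2, 2, 3, 0, 1, 1]
  ready (indeg=0): [0, 4]
  pop 0: indeg[3]->2; indeg[6]->0 | ready=[4, 6] | order so far=[0]
  pop 4: indeg[1]->1 | ready=[6] | order so far=[0, 4]
  pop 6: indeg[2]->1; indeg[3]->1; indeg[5]->0 | ready=[5] | order so far=[0, 4, 6]
  pop 5: indeg[2]->0 | ready=[2] | order so far=[0, 4, 6, 5]
  pop 2: indeg[3]->0 | ready=[3] | order so far=[0, 4, 6, 5, 2]
  pop 3: indeg[1]->0 | ready=[1] | order so far=[0, 4, 6, 5, 2, 3]
  pop 1: no out-edges | ready=[] | order so far=[0, 4, 6, 5, 2, 3, 1]
New canonical toposort: [0, 4, 6, 5, 2, 3, 1]
Compare positions:
  Node 0: index 0 -> 0 (same)
  Node 1: index 2 -> 6 (moved)
  Node 2: index 5 -> 4 (moved)
  Node 3: index 6 -> 5 (moved)
  Node 4: index 1 -> 1 (same)
  Node 5: index 4 -> 3 (moved)
  Node 6: index 3 -> 2 (moved)
Nodes that changed position: 1 2 3 5 6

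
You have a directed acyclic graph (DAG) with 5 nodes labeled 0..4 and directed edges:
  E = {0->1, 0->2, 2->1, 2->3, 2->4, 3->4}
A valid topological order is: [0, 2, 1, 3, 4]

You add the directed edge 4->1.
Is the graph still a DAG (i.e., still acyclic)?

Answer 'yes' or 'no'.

Given toposort: [0, 2, 1, 3, 4]
Position of 4: index 4; position of 1: index 2
New edge 4->1: backward (u after v in old order)
Backward edge: old toposort is now invalid. Check if this creates a cycle.
Does 1 already reach 4? Reachable from 1: [1]. NO -> still a DAG (reorder needed).
Still a DAG? yes

Answer: yes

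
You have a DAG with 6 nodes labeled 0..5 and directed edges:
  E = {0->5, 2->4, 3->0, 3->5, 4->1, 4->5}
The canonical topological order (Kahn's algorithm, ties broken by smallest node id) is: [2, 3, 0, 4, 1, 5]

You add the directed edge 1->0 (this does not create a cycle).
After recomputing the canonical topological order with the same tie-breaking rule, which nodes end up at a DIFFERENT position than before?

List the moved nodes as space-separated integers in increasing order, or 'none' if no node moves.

Old toposort: [2, 3, 0, 4, 1, 5]
Added edge 1->0
Recompute Kahn (smallest-id tiebreak):
  initial in-degrees: [2, 1, 0, 0, 1, 3]
  ready (indeg=0): [2, 3]
  pop 2: indeg[4]->0 | ready=[3, 4] | order so far=[2]
  pop 3: indeg[0]->1; indeg[5]->2 | ready=[4] | order so far=[2, 3]
  pop 4: indeg[1]->0; indeg[5]->1 | ready=[1] | order so far=[2, 3, 4]
  pop 1: indeg[0]->0 | ready=[0] | order so far=[2, 3, 4, 1]
  pop 0: indeg[5]->0 | ready=[5] | order so far=[2, 3, 4, 1, 0]
  pop 5: no out-edges | ready=[] | order so far=[2, 3, 4, 1, 0, 5]
New canonical toposort: [2, 3, 4, 1, 0, 5]
Compare positions:
  Node 0: index 2 -> 4 (moved)
  Node 1: index 4 -> 3 (moved)
  Node 2: index 0 -> 0 (same)
  Node 3: index 1 -> 1 (same)
  Node 4: index 3 -> 2 (moved)
  Node 5: index 5 -> 5 (same)
Nodes that changed position: 0 1 4

Answer: 0 1 4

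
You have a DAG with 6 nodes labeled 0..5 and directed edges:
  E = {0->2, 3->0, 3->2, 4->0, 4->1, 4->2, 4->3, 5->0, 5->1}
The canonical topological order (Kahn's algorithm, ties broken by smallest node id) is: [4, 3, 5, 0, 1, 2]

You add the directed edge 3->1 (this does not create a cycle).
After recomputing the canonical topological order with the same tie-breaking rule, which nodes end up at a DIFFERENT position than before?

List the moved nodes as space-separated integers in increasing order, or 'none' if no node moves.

Answer: none

Derivation:
Old toposort: [4, 3, 5, 0, 1, 2]
Added edge 3->1
Recompute Kahn (smallest-id tiebreak):
  initial in-degrees: [3, 3, 3, 1, 0, 0]
  ready (indeg=0): [4, 5]
  pop 4: indeg[0]->2; indeg[1]->2; indeg[2]->2; indeg[3]->0 | ready=[3, 5] | order so far=[4]
  pop 3: indeg[0]->1; indeg[1]->1; indeg[2]->1 | ready=[5] | order so far=[4, 3]
  pop 5: indeg[0]->0; indeg[1]->0 | ready=[0, 1] | order so far=[4, 3, 5]
  pop 0: indeg[2]->0 | ready=[1, 2] | order so far=[4, 3, 5, 0]
  pop 1: no out-edges | ready=[2] | order so far=[4, 3, 5, 0, 1]
  pop 2: no out-edges | ready=[] | order so far=[4, 3, 5, 0, 1, 2]
New canonical toposort: [4, 3, 5, 0, 1, 2]
Compare positions:
  Node 0: index 3 -> 3 (same)
  Node 1: index 4 -> 4 (same)
  Node 2: index 5 -> 5 (same)
  Node 3: index 1 -> 1 (same)
  Node 4: index 0 -> 0 (same)
  Node 5: index 2 -> 2 (same)
Nodes that changed position: none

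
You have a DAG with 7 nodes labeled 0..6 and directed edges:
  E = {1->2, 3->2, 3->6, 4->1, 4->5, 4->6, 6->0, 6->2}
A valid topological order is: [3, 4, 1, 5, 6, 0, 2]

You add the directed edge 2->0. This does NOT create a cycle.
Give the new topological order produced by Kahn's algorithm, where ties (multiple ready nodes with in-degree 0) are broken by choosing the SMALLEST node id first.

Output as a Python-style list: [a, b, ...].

Answer: [3, 4, 1, 5, 6, 2, 0]

Derivation:
Old toposort: [3, 4, 1, 5, 6, 0, 2]
Added edge: 2->0
Position of 2 (6) > position of 0 (5). Must reorder: 2 must now come before 0.
Run Kahn's algorithm (break ties by smallest node id):
  initial in-degrees: [2, 1, 3, 0, 0, 1, 2]
  ready (indeg=0): [3, 4]
  pop 3: indeg[2]->2; indeg[6]->1 | ready=[4] | order so far=[3]
  pop 4: indeg[1]->0; indeg[5]->0; indeg[6]->0 | ready=[1, 5, 6] | order so far=[3, 4]
  pop 1: indeg[2]->1 | ready=[5, 6] | order so far=[3, 4, 1]
  pop 5: no out-edges | ready=[6] | order so far=[3, 4, 1, 5]
  pop 6: indeg[0]->1; indeg[2]->0 | ready=[2] | order so far=[3, 4, 1, 5, 6]
  pop 2: indeg[0]->0 | ready=[0] | order so far=[3, 4, 1, 5, 6, 2]
  pop 0: no out-edges | ready=[] | order so far=[3, 4, 1, 5, 6, 2, 0]
  Result: [3, 4, 1, 5, 6, 2, 0]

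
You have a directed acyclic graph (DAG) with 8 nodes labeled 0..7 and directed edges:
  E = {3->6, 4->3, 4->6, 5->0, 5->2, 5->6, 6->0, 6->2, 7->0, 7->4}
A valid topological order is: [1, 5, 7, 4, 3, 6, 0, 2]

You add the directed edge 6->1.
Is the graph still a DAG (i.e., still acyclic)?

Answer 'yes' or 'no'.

Answer: yes

Derivation:
Given toposort: [1, 5, 7, 4, 3, 6, 0, 2]
Position of 6: index 5; position of 1: index 0
New edge 6->1: backward (u after v in old order)
Backward edge: old toposort is now invalid. Check if this creates a cycle.
Does 1 already reach 6? Reachable from 1: [1]. NO -> still a DAG (reorder needed).
Still a DAG? yes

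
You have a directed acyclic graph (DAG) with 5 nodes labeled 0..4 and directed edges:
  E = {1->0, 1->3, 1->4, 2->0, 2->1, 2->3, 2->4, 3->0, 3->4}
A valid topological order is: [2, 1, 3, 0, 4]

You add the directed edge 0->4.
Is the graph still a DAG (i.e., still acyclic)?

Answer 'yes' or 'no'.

Given toposort: [2, 1, 3, 0, 4]
Position of 0: index 3; position of 4: index 4
New edge 0->4: forward
Forward edge: respects the existing order. Still a DAG, same toposort still valid.
Still a DAG? yes

Answer: yes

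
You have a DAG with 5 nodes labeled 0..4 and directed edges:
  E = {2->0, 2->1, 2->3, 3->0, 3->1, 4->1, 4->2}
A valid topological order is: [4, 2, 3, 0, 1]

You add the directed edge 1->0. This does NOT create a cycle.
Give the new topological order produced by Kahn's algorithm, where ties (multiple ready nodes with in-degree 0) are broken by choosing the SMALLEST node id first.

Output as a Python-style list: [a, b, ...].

Answer: [4, 2, 3, 1, 0]

Derivation:
Old toposort: [4, 2, 3, 0, 1]
Added edge: 1->0
Position of 1 (4) > position of 0 (3). Must reorder: 1 must now come before 0.
Run Kahn's algorithm (break ties by smallest node id):
  initial in-degrees: [3, 3, 1, 1, 0]
  ready (indeg=0): [4]
  pop 4: indeg[1]->2; indeg[2]->0 | ready=[2] | order so far=[4]
  pop 2: indeg[0]->2; indeg[1]->1; indeg[3]->0 | ready=[3] | order so far=[4, 2]
  pop 3: indeg[0]->1; indeg[1]->0 | ready=[1] | order so far=[4, 2, 3]
  pop 1: indeg[0]->0 | ready=[0] | order so far=[4, 2, 3, 1]
  pop 0: no out-edges | ready=[] | order so far=[4, 2, 3, 1, 0]
  Result: [4, 2, 3, 1, 0]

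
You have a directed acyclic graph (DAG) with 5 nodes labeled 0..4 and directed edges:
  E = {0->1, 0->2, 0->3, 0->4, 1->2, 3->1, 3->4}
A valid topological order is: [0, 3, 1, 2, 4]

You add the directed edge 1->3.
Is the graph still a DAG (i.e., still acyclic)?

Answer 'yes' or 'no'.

Answer: no

Derivation:
Given toposort: [0, 3, 1, 2, 4]
Position of 1: index 2; position of 3: index 1
New edge 1->3: backward (u after v in old order)
Backward edge: old toposort is now invalid. Check if this creates a cycle.
Does 3 already reach 1? Reachable from 3: [1, 2, 3, 4]. YES -> cycle!
Still a DAG? no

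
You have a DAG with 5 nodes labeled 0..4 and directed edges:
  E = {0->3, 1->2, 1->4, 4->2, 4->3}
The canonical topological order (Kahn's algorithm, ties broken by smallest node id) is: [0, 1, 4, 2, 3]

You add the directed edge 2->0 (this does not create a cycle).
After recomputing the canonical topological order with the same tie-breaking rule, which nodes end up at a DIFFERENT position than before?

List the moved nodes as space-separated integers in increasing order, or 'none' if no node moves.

Old toposort: [0, 1, 4, 2, 3]
Added edge 2->0
Recompute Kahn (smallest-id tiebreak):
  initial in-degrees: [1, 0, 2, 2, 1]
  ready (indeg=0): [1]
  pop 1: indeg[2]->1; indeg[4]->0 | ready=[4] | order so far=[1]
  pop 4: indeg[2]->0; indeg[3]->1 | ready=[2] | order so far=[1, 4]
  pop 2: indeg[0]->0 | ready=[0] | order so far=[1, 4, 2]
  pop 0: indeg[3]->0 | ready=[3] | order so far=[1, 4, 2, 0]
  pop 3: no out-edges | ready=[] | order so far=[1, 4, 2, 0, 3]
New canonical toposort: [1, 4, 2, 0, 3]
Compare positions:
  Node 0: index 0 -> 3 (moved)
  Node 1: index 1 -> 0 (moved)
  Node 2: index 3 -> 2 (moved)
  Node 3: index 4 -> 4 (same)
  Node 4: index 2 -> 1 (moved)
Nodes that changed position: 0 1 2 4

Answer: 0 1 2 4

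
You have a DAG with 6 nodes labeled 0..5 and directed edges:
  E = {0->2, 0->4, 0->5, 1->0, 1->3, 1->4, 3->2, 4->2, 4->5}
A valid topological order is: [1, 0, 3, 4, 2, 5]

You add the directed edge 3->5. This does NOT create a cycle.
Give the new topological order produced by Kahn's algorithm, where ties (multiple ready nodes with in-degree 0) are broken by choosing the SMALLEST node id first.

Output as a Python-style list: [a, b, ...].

Answer: [1, 0, 3, 4, 2, 5]

Derivation:
Old toposort: [1, 0, 3, 4, 2, 5]
Added edge: 3->5
Position of 3 (2) < position of 5 (5). Old order still valid.
Run Kahn's algorithm (break ties by smallest node id):
  initial in-degrees: [1, 0, 3, 1, 2, 3]
  ready (indeg=0): [1]
  pop 1: indeg[0]->0; indeg[3]->0; indeg[4]->1 | ready=[0, 3] | order so far=[1]
  pop 0: indeg[2]->2; indeg[4]->0; indeg[5]->2 | ready=[3, 4] | order so far=[1, 0]
  pop 3: indeg[2]->1; indeg[5]->1 | ready=[4] | order so far=[1, 0, 3]
  pop 4: indeg[2]->0; indeg[5]->0 | ready=[2, 5] | order so far=[1, 0, 3, 4]
  pop 2: no out-edges | ready=[5] | order so far=[1, 0, 3, 4, 2]
  pop 5: no out-edges | ready=[] | order so far=[1, 0, 3, 4, 2, 5]
  Result: [1, 0, 3, 4, 2, 5]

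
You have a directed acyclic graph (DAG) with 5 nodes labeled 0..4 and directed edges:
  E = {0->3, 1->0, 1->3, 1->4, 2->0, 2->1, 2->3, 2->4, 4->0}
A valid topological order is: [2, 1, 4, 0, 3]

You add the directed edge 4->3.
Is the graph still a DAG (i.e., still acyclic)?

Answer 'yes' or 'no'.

Given toposort: [2, 1, 4, 0, 3]
Position of 4: index 2; position of 3: index 4
New edge 4->3: forward
Forward edge: respects the existing order. Still a DAG, same toposort still valid.
Still a DAG? yes

Answer: yes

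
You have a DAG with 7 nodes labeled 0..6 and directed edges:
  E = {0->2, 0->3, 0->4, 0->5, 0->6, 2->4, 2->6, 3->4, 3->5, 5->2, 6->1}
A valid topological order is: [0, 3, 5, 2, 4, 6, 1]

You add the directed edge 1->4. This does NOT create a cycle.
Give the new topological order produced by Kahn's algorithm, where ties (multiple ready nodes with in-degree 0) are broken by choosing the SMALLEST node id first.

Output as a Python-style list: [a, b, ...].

Old toposort: [0, 3, 5, 2, 4, 6, 1]
Added edge: 1->4
Position of 1 (6) > position of 4 (4). Must reorder: 1 must now come before 4.
Run Kahn's algorithm (break ties by smallest node id):
  initial in-degrees: [0, 1, 2, 1, 4, 2, 2]
  ready (indeg=0): [0]
  pop 0: indeg[2]->1; indeg[3]->0; indeg[4]->3; indeg[5]->1; indeg[6]->1 | ready=[3] | order so far=[0]
  pop 3: indeg[4]->2; indeg[5]->0 | ready=[5] | order so far=[0, 3]
  pop 5: indeg[2]->0 | ready=[2] | order so far=[0, 3, 5]
  pop 2: indeg[4]->1; indeg[6]->0 | ready=[6] | order so far=[0, 3, 5, 2]
  pop 6: indeg[1]->0 | ready=[1] | order so far=[0, 3, 5, 2, 6]
  pop 1: indeg[4]->0 | ready=[4] | order so far=[0, 3, 5, 2, 6, 1]
  pop 4: no out-edges | ready=[] | order so far=[0, 3, 5, 2, 6, 1, 4]
  Result: [0, 3, 5, 2, 6, 1, 4]

Answer: [0, 3, 5, 2, 6, 1, 4]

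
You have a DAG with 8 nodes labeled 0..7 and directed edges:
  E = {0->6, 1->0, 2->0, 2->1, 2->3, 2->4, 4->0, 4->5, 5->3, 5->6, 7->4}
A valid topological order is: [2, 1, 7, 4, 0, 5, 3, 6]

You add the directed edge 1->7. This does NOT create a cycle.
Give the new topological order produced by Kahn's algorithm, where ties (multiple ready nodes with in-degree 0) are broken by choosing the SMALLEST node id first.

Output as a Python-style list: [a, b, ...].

Answer: [2, 1, 7, 4, 0, 5, 3, 6]

Derivation:
Old toposort: [2, 1, 7, 4, 0, 5, 3, 6]
Added edge: 1->7
Position of 1 (1) < position of 7 (2). Old order still valid.
Run Kahn's algorithm (break ties by smallest node id):
  initial in-degrees: [3, 1, 0, 2, 2, 1, 2, 1]
  ready (indeg=0): [2]
  pop 2: indeg[0]->2; indeg[1]->0; indeg[3]->1; indeg[4]->1 | ready=[1] | order so far=[2]
  pop 1: indeg[0]->1; indeg[7]->0 | ready=[7] | order so far=[2, 1]
  pop 7: indeg[4]->0 | ready=[4] | order so far=[2, 1, 7]
  pop 4: indeg[0]->0; indeg[5]->0 | ready=[0, 5] | order so far=[2, 1, 7, 4]
  pop 0: indeg[6]->1 | ready=[5] | order so far=[2, 1, 7, 4, 0]
  pop 5: indeg[3]->0; indeg[6]->0 | ready=[3, 6] | order so far=[2, 1, 7, 4, 0, 5]
  pop 3: no out-edges | ready=[6] | order so far=[2, 1, 7, 4, 0, 5, 3]
  pop 6: no out-edges | ready=[] | order so far=[2, 1, 7, 4, 0, 5, 3, 6]
  Result: [2, 1, 7, 4, 0, 5, 3, 6]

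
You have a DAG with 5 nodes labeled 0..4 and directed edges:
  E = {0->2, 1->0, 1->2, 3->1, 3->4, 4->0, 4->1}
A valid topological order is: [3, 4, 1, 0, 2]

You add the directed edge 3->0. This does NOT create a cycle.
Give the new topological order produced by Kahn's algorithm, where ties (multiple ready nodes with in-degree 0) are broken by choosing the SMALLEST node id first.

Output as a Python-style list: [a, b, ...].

Old toposort: [3, 4, 1, 0, 2]
Added edge: 3->0
Position of 3 (0) < position of 0 (3). Old order still valid.
Run Kahn's algorithm (break ties by smallest node id):
  initial in-degrees: [3, 2, 2, 0, 1]
  ready (indeg=0): [3]
  pop 3: indeg[0]->2; indeg[1]->1; indeg[4]->0 | ready=[4] | order so far=[3]
  pop 4: indeg[0]->1; indeg[1]->0 | ready=[1] | order so far=[3, 4]
  pop 1: indeg[0]->0; indeg[2]->1 | ready=[0] | order so far=[3, 4, 1]
  pop 0: indeg[2]->0 | ready=[2] | order so far=[3, 4, 1, 0]
  pop 2: no out-edges | ready=[] | order so far=[3, 4, 1, 0, 2]
  Result: [3, 4, 1, 0, 2]

Answer: [3, 4, 1, 0, 2]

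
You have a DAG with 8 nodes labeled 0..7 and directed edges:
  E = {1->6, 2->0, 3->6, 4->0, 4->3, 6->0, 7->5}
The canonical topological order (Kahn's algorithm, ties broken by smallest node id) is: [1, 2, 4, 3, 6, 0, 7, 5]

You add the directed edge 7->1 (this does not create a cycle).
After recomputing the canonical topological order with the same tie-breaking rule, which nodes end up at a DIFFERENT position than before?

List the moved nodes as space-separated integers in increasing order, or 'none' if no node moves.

Answer: 0 1 2 3 4 5 6 7

Derivation:
Old toposort: [1, 2, 4, 3, 6, 0, 7, 5]
Added edge 7->1
Recompute Kahn (smallest-id tiebreak):
  initial in-degrees: [3, 1, 0, 1, 0, 1, 2, 0]
  ready (indeg=0): [2, 4, 7]
  pop 2: indeg[0]->2 | ready=[4, 7] | order so far=[2]
  pop 4: indeg[0]->1; indeg[3]->0 | ready=[3, 7] | order so far=[2, 4]
  pop 3: indeg[6]->1 | ready=[7] | order so far=[2, 4, 3]
  pop 7: indeg[1]->0; indeg[5]->0 | ready=[1, 5] | order so far=[2, 4, 3, 7]
  pop 1: indeg[6]->0 | ready=[5, 6] | order so far=[2, 4, 3, 7, 1]
  pop 5: no out-edges | ready=[6] | order so far=[2, 4, 3, 7, 1, 5]
  pop 6: indeg[0]->0 | ready=[0] | order so far=[2, 4, 3, 7, 1, 5, 6]
  pop 0: no out-edges | ready=[] | order so far=[2, 4, 3, 7, 1, 5, 6, 0]
New canonical toposort: [2, 4, 3, 7, 1, 5, 6, 0]
Compare positions:
  Node 0: index 5 -> 7 (moved)
  Node 1: index 0 -> 4 (moved)
  Node 2: index 1 -> 0 (moved)
  Node 3: index 3 -> 2 (moved)
  Node 4: index 2 -> 1 (moved)
  Node 5: index 7 -> 5 (moved)
  Node 6: index 4 -> 6 (moved)
  Node 7: index 6 -> 3 (moved)
Nodes that changed position: 0 1 2 3 4 5 6 7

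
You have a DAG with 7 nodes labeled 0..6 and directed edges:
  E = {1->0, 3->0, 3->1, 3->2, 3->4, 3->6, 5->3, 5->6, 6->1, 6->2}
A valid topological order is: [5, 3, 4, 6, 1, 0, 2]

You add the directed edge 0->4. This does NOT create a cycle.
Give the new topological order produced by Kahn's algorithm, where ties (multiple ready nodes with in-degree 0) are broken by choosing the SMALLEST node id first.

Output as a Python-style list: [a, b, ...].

Answer: [5, 3, 6, 1, 0, 2, 4]

Derivation:
Old toposort: [5, 3, 4, 6, 1, 0, 2]
Added edge: 0->4
Position of 0 (5) > position of 4 (2). Must reorder: 0 must now come before 4.
Run Kahn's algorithm (break ties by smallest node id):
  initial in-degrees: [2, 2, 2, 1, 2, 0, 2]
  ready (indeg=0): [5]
  pop 5: indeg[3]->0; indeg[6]->1 | ready=[3] | order so far=[5]
  pop 3: indeg[0]->1; indeg[1]->1; indeg[2]->1; indeg[4]->1; indeg[6]->0 | ready=[6] | order so far=[5, 3]
  pop 6: indeg[1]->0; indeg[2]->0 | ready=[1, 2] | order so far=[5, 3, 6]
  pop 1: indeg[0]->0 | ready=[0, 2] | order so far=[5, 3, 6, 1]
  pop 0: indeg[4]->0 | ready=[2, 4] | order so far=[5, 3, 6, 1, 0]
  pop 2: no out-edges | ready=[4] | order so far=[5, 3, 6, 1, 0, 2]
  pop 4: no out-edges | ready=[] | order so far=[5, 3, 6, 1, 0, 2, 4]
  Result: [5, 3, 6, 1, 0, 2, 4]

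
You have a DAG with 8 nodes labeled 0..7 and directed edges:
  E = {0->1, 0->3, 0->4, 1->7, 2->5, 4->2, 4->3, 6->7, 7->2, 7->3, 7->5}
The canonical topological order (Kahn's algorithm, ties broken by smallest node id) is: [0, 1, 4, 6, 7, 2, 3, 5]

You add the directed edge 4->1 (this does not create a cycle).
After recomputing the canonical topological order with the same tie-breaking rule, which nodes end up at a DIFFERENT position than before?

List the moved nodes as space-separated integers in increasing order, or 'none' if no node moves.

Answer: 1 4

Derivation:
Old toposort: [0, 1, 4, 6, 7, 2, 3, 5]
Added edge 4->1
Recompute Kahn (smallest-id tiebreak):
  initial in-degrees: [0, 2, 2, 3, 1, 2, 0, 2]
  ready (indeg=0): [0, 6]
  pop 0: indeg[1]->1; indeg[3]->2; indeg[4]->0 | ready=[4, 6] | order so far=[0]
  pop 4: indeg[1]->0; indeg[2]->1; indeg[3]->1 | ready=[1, 6] | order so far=[0, 4]
  pop 1: indeg[7]->1 | ready=[6] | order so far=[0, 4, 1]
  pop 6: indeg[7]->0 | ready=[7] | order so far=[0, 4, 1, 6]
  pop 7: indeg[2]->0; indeg[3]->0; indeg[5]->1 | ready=[2, 3] | order so far=[0, 4, 1, 6, 7]
  pop 2: indeg[5]->0 | ready=[3, 5] | order so far=[0, 4, 1, 6, 7, 2]
  pop 3: no out-edges | ready=[5] | order so far=[0, 4, 1, 6, 7, 2, 3]
  pop 5: no out-edges | ready=[] | order so far=[0, 4, 1, 6, 7, 2, 3, 5]
New canonical toposort: [0, 4, 1, 6, 7, 2, 3, 5]
Compare positions:
  Node 0: index 0 -> 0 (same)
  Node 1: index 1 -> 2 (moved)
  Node 2: index 5 -> 5 (same)
  Node 3: index 6 -> 6 (same)
  Node 4: index 2 -> 1 (moved)
  Node 5: index 7 -> 7 (same)
  Node 6: index 3 -> 3 (same)
  Node 7: index 4 -> 4 (same)
Nodes that changed position: 1 4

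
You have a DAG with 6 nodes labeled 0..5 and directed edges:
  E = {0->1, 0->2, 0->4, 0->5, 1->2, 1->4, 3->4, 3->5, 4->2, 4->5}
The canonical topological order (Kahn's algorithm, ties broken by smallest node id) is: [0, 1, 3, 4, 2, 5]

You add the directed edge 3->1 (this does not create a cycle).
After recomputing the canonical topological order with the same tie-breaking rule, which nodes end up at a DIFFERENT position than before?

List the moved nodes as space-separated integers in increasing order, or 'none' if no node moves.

Old toposort: [0, 1, 3, 4, 2, 5]
Added edge 3->1
Recompute Kahn (smallest-id tiebreak):
  initial in-degrees: [0, 2, 3, 0, 3, 3]
  ready (indeg=0): [0, 3]
  pop 0: indeg[1]->1; indeg[2]->2; indeg[4]->2; indeg[5]->2 | ready=[3] | order so far=[0]
  pop 3: indeg[1]->0; indeg[4]->1; indeg[5]->1 | ready=[1] | order so far=[0, 3]
  pop 1: indeg[2]->1; indeg[4]->0 | ready=[4] | order so far=[0, 3, 1]
  pop 4: indeg[2]->0; indeg[5]->0 | ready=[2, 5] | order so far=[0, 3, 1, 4]
  pop 2: no out-edges | ready=[5] | order so far=[0, 3, 1, 4, 2]
  pop 5: no out-edges | ready=[] | order so far=[0, 3, 1, 4, 2, 5]
New canonical toposort: [0, 3, 1, 4, 2, 5]
Compare positions:
  Node 0: index 0 -> 0 (same)
  Node 1: index 1 -> 2 (moved)
  Node 2: index 4 -> 4 (same)
  Node 3: index 2 -> 1 (moved)
  Node 4: index 3 -> 3 (same)
  Node 5: index 5 -> 5 (same)
Nodes that changed position: 1 3

Answer: 1 3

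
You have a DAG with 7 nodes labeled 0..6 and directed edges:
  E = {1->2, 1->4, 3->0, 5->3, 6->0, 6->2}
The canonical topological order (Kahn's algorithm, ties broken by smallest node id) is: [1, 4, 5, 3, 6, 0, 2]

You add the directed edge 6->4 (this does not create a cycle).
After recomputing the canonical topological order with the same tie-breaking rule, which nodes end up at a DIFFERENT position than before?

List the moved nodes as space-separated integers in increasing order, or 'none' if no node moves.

Answer: 0 2 3 4 5 6

Derivation:
Old toposort: [1, 4, 5, 3, 6, 0, 2]
Added edge 6->4
Recompute Kahn (smallest-id tiebreak):
  initial in-degrees: [2, 0, 2, 1, 2, 0, 0]
  ready (indeg=0): [1, 5, 6]
  pop 1: indeg[2]->1; indeg[4]->1 | ready=[5, 6] | order so far=[1]
  pop 5: indeg[3]->0 | ready=[3, 6] | order so far=[1, 5]
  pop 3: indeg[0]->1 | ready=[6] | order so far=[1, 5, 3]
  pop 6: indeg[0]->0; indeg[2]->0; indeg[4]->0 | ready=[0, 2, 4] | order so far=[1, 5, 3, 6]
  pop 0: no out-edges | ready=[2, 4] | order so far=[1, 5, 3, 6, 0]
  pop 2: no out-edges | ready=[4] | order so far=[1, 5, 3, 6, 0, 2]
  pop 4: no out-edges | ready=[] | order so far=[1, 5, 3, 6, 0, 2, 4]
New canonical toposort: [1, 5, 3, 6, 0, 2, 4]
Compare positions:
  Node 0: index 5 -> 4 (moved)
  Node 1: index 0 -> 0 (same)
  Node 2: index 6 -> 5 (moved)
  Node 3: index 3 -> 2 (moved)
  Node 4: index 1 -> 6 (moved)
  Node 5: index 2 -> 1 (moved)
  Node 6: index 4 -> 3 (moved)
Nodes that changed position: 0 2 3 4 5 6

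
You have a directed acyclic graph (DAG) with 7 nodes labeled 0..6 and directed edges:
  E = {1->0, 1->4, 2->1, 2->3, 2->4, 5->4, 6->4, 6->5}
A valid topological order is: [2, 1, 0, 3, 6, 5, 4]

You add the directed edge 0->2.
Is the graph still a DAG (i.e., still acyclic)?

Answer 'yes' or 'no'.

Answer: no

Derivation:
Given toposort: [2, 1, 0, 3, 6, 5, 4]
Position of 0: index 2; position of 2: index 0
New edge 0->2: backward (u after v in old order)
Backward edge: old toposort is now invalid. Check if this creates a cycle.
Does 2 already reach 0? Reachable from 2: [0, 1, 2, 3, 4]. YES -> cycle!
Still a DAG? no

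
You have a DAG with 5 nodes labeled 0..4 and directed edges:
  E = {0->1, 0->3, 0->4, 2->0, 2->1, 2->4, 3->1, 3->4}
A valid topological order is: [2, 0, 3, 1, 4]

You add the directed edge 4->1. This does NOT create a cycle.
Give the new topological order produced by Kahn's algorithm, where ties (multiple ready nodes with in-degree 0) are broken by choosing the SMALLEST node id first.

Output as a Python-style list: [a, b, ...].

Old toposort: [2, 0, 3, 1, 4]
Added edge: 4->1
Position of 4 (4) > position of 1 (3). Must reorder: 4 must now come before 1.
Run Kahn's algorithm (break ties by smallest node id):
  initial in-degrees: [1, 4, 0, 1, 3]
  ready (indeg=0): [2]
  pop 2: indeg[0]->0; indeg[1]->3; indeg[4]->2 | ready=[0] | order so far=[2]
  pop 0: indeg[1]->2; indeg[3]->0; indeg[4]->1 | ready=[3] | order so far=[2, 0]
  pop 3: indeg[1]->1; indeg[4]->0 | ready=[4] | order so far=[2, 0, 3]
  pop 4: indeg[1]->0 | ready=[1] | order so far=[2, 0, 3, 4]
  pop 1: no out-edges | ready=[] | order so far=[2, 0, 3, 4, 1]
  Result: [2, 0, 3, 4, 1]

Answer: [2, 0, 3, 4, 1]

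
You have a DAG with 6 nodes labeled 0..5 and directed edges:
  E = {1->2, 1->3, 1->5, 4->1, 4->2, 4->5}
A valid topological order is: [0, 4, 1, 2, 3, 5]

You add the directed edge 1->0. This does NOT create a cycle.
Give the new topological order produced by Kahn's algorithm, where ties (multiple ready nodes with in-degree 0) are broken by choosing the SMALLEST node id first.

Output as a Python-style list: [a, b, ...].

Answer: [4, 1, 0, 2, 3, 5]

Derivation:
Old toposort: [0, 4, 1, 2, 3, 5]
Added edge: 1->0
Position of 1 (2) > position of 0 (0). Must reorder: 1 must now come before 0.
Run Kahn's algorithm (break ties by smallest node id):
  initial in-degrees: [1, 1, 2, 1, 0, 2]
  ready (indeg=0): [4]
  pop 4: indeg[1]->0; indeg[2]->1; indeg[5]->1 | ready=[1] | order so far=[4]
  pop 1: indeg[0]->0; indeg[2]->0; indeg[3]->0; indeg[5]->0 | ready=[0, 2, 3, 5] | order so far=[4, 1]
  pop 0: no out-edges | ready=[2, 3, 5] | order so far=[4, 1, 0]
  pop 2: no out-edges | ready=[3, 5] | order so far=[4, 1, 0, 2]
  pop 3: no out-edges | ready=[5] | order so far=[4, 1, 0, 2, 3]
  pop 5: no out-edges | ready=[] | order so far=[4, 1, 0, 2, 3, 5]
  Result: [4, 1, 0, 2, 3, 5]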